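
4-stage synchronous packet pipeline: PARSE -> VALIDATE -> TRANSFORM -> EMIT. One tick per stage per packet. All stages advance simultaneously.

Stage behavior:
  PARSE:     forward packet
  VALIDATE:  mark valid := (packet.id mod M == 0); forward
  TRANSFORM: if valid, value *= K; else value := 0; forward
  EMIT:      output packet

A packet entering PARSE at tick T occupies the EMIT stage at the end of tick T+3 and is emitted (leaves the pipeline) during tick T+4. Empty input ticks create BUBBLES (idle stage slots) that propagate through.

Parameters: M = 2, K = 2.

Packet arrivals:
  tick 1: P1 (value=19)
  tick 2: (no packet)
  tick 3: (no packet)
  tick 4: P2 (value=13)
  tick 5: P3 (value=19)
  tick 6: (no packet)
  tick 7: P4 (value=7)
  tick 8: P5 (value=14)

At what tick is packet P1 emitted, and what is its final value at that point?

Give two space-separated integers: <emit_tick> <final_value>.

Answer: 5 0

Derivation:
Tick 1: [PARSE:P1(v=19,ok=F), VALIDATE:-, TRANSFORM:-, EMIT:-] out:-; in:P1
Tick 2: [PARSE:-, VALIDATE:P1(v=19,ok=F), TRANSFORM:-, EMIT:-] out:-; in:-
Tick 3: [PARSE:-, VALIDATE:-, TRANSFORM:P1(v=0,ok=F), EMIT:-] out:-; in:-
Tick 4: [PARSE:P2(v=13,ok=F), VALIDATE:-, TRANSFORM:-, EMIT:P1(v=0,ok=F)] out:-; in:P2
Tick 5: [PARSE:P3(v=19,ok=F), VALIDATE:P2(v=13,ok=T), TRANSFORM:-, EMIT:-] out:P1(v=0); in:P3
Tick 6: [PARSE:-, VALIDATE:P3(v=19,ok=F), TRANSFORM:P2(v=26,ok=T), EMIT:-] out:-; in:-
Tick 7: [PARSE:P4(v=7,ok=F), VALIDATE:-, TRANSFORM:P3(v=0,ok=F), EMIT:P2(v=26,ok=T)] out:-; in:P4
Tick 8: [PARSE:P5(v=14,ok=F), VALIDATE:P4(v=7,ok=T), TRANSFORM:-, EMIT:P3(v=0,ok=F)] out:P2(v=26); in:P5
Tick 9: [PARSE:-, VALIDATE:P5(v=14,ok=F), TRANSFORM:P4(v=14,ok=T), EMIT:-] out:P3(v=0); in:-
Tick 10: [PARSE:-, VALIDATE:-, TRANSFORM:P5(v=0,ok=F), EMIT:P4(v=14,ok=T)] out:-; in:-
Tick 11: [PARSE:-, VALIDATE:-, TRANSFORM:-, EMIT:P5(v=0,ok=F)] out:P4(v=14); in:-
Tick 12: [PARSE:-, VALIDATE:-, TRANSFORM:-, EMIT:-] out:P5(v=0); in:-
P1: arrives tick 1, valid=False (id=1, id%2=1), emit tick 5, final value 0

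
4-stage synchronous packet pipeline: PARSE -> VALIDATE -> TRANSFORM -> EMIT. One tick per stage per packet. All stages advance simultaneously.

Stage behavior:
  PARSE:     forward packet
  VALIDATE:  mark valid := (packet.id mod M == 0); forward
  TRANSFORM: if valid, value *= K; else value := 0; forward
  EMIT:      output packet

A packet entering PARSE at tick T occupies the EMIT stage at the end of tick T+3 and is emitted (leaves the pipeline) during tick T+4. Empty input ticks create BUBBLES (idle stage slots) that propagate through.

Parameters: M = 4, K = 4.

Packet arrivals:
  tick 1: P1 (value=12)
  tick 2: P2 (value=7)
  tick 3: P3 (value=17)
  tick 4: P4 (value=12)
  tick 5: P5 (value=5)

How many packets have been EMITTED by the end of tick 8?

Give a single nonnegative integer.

Tick 1: [PARSE:P1(v=12,ok=F), VALIDATE:-, TRANSFORM:-, EMIT:-] out:-; in:P1
Tick 2: [PARSE:P2(v=7,ok=F), VALIDATE:P1(v=12,ok=F), TRANSFORM:-, EMIT:-] out:-; in:P2
Tick 3: [PARSE:P3(v=17,ok=F), VALIDATE:P2(v=7,ok=F), TRANSFORM:P1(v=0,ok=F), EMIT:-] out:-; in:P3
Tick 4: [PARSE:P4(v=12,ok=F), VALIDATE:P3(v=17,ok=F), TRANSFORM:P2(v=0,ok=F), EMIT:P1(v=0,ok=F)] out:-; in:P4
Tick 5: [PARSE:P5(v=5,ok=F), VALIDATE:P4(v=12,ok=T), TRANSFORM:P3(v=0,ok=F), EMIT:P2(v=0,ok=F)] out:P1(v=0); in:P5
Tick 6: [PARSE:-, VALIDATE:P5(v=5,ok=F), TRANSFORM:P4(v=48,ok=T), EMIT:P3(v=0,ok=F)] out:P2(v=0); in:-
Tick 7: [PARSE:-, VALIDATE:-, TRANSFORM:P5(v=0,ok=F), EMIT:P4(v=48,ok=T)] out:P3(v=0); in:-
Tick 8: [PARSE:-, VALIDATE:-, TRANSFORM:-, EMIT:P5(v=0,ok=F)] out:P4(v=48); in:-
Emitted by tick 8: ['P1', 'P2', 'P3', 'P4']

Answer: 4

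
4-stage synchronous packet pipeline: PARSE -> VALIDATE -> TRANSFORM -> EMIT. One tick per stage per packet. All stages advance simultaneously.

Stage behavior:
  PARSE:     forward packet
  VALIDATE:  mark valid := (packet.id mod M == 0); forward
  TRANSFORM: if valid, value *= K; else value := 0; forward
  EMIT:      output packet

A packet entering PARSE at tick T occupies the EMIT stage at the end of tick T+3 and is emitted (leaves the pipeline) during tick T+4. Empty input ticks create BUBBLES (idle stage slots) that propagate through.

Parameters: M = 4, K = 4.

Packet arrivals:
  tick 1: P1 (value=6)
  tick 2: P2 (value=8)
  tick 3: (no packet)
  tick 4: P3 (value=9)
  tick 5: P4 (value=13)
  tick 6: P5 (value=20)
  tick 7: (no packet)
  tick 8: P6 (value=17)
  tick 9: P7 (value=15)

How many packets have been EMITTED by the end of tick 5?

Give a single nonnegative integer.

Tick 1: [PARSE:P1(v=6,ok=F), VALIDATE:-, TRANSFORM:-, EMIT:-] out:-; in:P1
Tick 2: [PARSE:P2(v=8,ok=F), VALIDATE:P1(v=6,ok=F), TRANSFORM:-, EMIT:-] out:-; in:P2
Tick 3: [PARSE:-, VALIDATE:P2(v=8,ok=F), TRANSFORM:P1(v=0,ok=F), EMIT:-] out:-; in:-
Tick 4: [PARSE:P3(v=9,ok=F), VALIDATE:-, TRANSFORM:P2(v=0,ok=F), EMIT:P1(v=0,ok=F)] out:-; in:P3
Tick 5: [PARSE:P4(v=13,ok=F), VALIDATE:P3(v=9,ok=F), TRANSFORM:-, EMIT:P2(v=0,ok=F)] out:P1(v=0); in:P4
Emitted by tick 5: ['P1']

Answer: 1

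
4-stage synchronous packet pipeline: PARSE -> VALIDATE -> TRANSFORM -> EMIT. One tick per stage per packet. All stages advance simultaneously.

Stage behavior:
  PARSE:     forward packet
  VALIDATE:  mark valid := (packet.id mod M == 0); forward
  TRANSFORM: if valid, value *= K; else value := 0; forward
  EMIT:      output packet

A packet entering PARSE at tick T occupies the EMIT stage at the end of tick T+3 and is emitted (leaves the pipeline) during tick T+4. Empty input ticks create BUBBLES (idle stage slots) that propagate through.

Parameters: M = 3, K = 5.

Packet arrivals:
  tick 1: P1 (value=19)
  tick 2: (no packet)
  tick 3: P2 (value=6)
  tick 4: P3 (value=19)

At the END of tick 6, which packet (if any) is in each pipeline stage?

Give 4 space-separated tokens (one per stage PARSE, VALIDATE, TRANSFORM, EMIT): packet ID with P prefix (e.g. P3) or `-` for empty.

Tick 1: [PARSE:P1(v=19,ok=F), VALIDATE:-, TRANSFORM:-, EMIT:-] out:-; in:P1
Tick 2: [PARSE:-, VALIDATE:P1(v=19,ok=F), TRANSFORM:-, EMIT:-] out:-; in:-
Tick 3: [PARSE:P2(v=6,ok=F), VALIDATE:-, TRANSFORM:P1(v=0,ok=F), EMIT:-] out:-; in:P2
Tick 4: [PARSE:P3(v=19,ok=F), VALIDATE:P2(v=6,ok=F), TRANSFORM:-, EMIT:P1(v=0,ok=F)] out:-; in:P3
Tick 5: [PARSE:-, VALIDATE:P3(v=19,ok=T), TRANSFORM:P2(v=0,ok=F), EMIT:-] out:P1(v=0); in:-
Tick 6: [PARSE:-, VALIDATE:-, TRANSFORM:P3(v=95,ok=T), EMIT:P2(v=0,ok=F)] out:-; in:-
At end of tick 6: ['-', '-', 'P3', 'P2']

Answer: - - P3 P2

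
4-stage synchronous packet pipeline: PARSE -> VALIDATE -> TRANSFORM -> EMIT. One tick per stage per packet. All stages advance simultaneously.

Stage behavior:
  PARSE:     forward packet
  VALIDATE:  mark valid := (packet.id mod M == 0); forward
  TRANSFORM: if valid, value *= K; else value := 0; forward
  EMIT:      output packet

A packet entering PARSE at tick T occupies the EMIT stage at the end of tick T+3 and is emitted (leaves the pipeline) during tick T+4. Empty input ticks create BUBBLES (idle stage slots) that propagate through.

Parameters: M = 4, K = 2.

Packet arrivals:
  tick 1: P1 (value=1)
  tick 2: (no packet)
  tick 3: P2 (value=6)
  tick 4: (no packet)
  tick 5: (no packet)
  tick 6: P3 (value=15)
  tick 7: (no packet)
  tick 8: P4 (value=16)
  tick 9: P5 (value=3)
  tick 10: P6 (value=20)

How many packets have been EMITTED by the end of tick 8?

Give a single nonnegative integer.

Answer: 2

Derivation:
Tick 1: [PARSE:P1(v=1,ok=F), VALIDATE:-, TRANSFORM:-, EMIT:-] out:-; in:P1
Tick 2: [PARSE:-, VALIDATE:P1(v=1,ok=F), TRANSFORM:-, EMIT:-] out:-; in:-
Tick 3: [PARSE:P2(v=6,ok=F), VALIDATE:-, TRANSFORM:P1(v=0,ok=F), EMIT:-] out:-; in:P2
Tick 4: [PARSE:-, VALIDATE:P2(v=6,ok=F), TRANSFORM:-, EMIT:P1(v=0,ok=F)] out:-; in:-
Tick 5: [PARSE:-, VALIDATE:-, TRANSFORM:P2(v=0,ok=F), EMIT:-] out:P1(v=0); in:-
Tick 6: [PARSE:P3(v=15,ok=F), VALIDATE:-, TRANSFORM:-, EMIT:P2(v=0,ok=F)] out:-; in:P3
Tick 7: [PARSE:-, VALIDATE:P3(v=15,ok=F), TRANSFORM:-, EMIT:-] out:P2(v=0); in:-
Tick 8: [PARSE:P4(v=16,ok=F), VALIDATE:-, TRANSFORM:P3(v=0,ok=F), EMIT:-] out:-; in:P4
Emitted by tick 8: ['P1', 'P2']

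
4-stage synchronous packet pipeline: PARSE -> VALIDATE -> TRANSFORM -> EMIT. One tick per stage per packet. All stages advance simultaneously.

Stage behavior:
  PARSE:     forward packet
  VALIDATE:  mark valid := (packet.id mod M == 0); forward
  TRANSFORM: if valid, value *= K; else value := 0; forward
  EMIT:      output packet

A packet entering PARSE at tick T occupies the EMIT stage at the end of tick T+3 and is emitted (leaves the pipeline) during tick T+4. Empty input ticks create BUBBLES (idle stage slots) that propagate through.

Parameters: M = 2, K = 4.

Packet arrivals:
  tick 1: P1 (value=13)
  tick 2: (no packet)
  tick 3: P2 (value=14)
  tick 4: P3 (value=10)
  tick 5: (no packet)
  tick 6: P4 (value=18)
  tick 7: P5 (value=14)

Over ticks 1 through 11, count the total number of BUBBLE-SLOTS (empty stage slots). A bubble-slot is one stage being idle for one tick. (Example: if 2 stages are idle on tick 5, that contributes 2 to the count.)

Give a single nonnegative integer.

Answer: 24

Derivation:
Tick 1: [PARSE:P1(v=13,ok=F), VALIDATE:-, TRANSFORM:-, EMIT:-] out:-; bubbles=3
Tick 2: [PARSE:-, VALIDATE:P1(v=13,ok=F), TRANSFORM:-, EMIT:-] out:-; bubbles=3
Tick 3: [PARSE:P2(v=14,ok=F), VALIDATE:-, TRANSFORM:P1(v=0,ok=F), EMIT:-] out:-; bubbles=2
Tick 4: [PARSE:P3(v=10,ok=F), VALIDATE:P2(v=14,ok=T), TRANSFORM:-, EMIT:P1(v=0,ok=F)] out:-; bubbles=1
Tick 5: [PARSE:-, VALIDATE:P3(v=10,ok=F), TRANSFORM:P2(v=56,ok=T), EMIT:-] out:P1(v=0); bubbles=2
Tick 6: [PARSE:P4(v=18,ok=F), VALIDATE:-, TRANSFORM:P3(v=0,ok=F), EMIT:P2(v=56,ok=T)] out:-; bubbles=1
Tick 7: [PARSE:P5(v=14,ok=F), VALIDATE:P4(v=18,ok=T), TRANSFORM:-, EMIT:P3(v=0,ok=F)] out:P2(v=56); bubbles=1
Tick 8: [PARSE:-, VALIDATE:P5(v=14,ok=F), TRANSFORM:P4(v=72,ok=T), EMIT:-] out:P3(v=0); bubbles=2
Tick 9: [PARSE:-, VALIDATE:-, TRANSFORM:P5(v=0,ok=F), EMIT:P4(v=72,ok=T)] out:-; bubbles=2
Tick 10: [PARSE:-, VALIDATE:-, TRANSFORM:-, EMIT:P5(v=0,ok=F)] out:P4(v=72); bubbles=3
Tick 11: [PARSE:-, VALIDATE:-, TRANSFORM:-, EMIT:-] out:P5(v=0); bubbles=4
Total bubble-slots: 24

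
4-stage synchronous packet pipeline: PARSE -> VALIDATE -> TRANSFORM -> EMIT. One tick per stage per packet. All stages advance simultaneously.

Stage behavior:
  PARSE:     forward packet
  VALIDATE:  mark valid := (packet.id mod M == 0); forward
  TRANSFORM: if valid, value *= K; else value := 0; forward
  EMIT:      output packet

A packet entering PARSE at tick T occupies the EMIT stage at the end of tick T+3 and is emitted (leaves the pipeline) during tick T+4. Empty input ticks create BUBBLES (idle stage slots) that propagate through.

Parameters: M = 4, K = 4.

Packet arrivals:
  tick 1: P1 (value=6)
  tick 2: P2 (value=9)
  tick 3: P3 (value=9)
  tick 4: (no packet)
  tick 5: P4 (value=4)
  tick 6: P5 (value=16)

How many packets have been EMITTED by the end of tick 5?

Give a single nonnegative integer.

Answer: 1

Derivation:
Tick 1: [PARSE:P1(v=6,ok=F), VALIDATE:-, TRANSFORM:-, EMIT:-] out:-; in:P1
Tick 2: [PARSE:P2(v=9,ok=F), VALIDATE:P1(v=6,ok=F), TRANSFORM:-, EMIT:-] out:-; in:P2
Tick 3: [PARSE:P3(v=9,ok=F), VALIDATE:P2(v=9,ok=F), TRANSFORM:P1(v=0,ok=F), EMIT:-] out:-; in:P3
Tick 4: [PARSE:-, VALIDATE:P3(v=9,ok=F), TRANSFORM:P2(v=0,ok=F), EMIT:P1(v=0,ok=F)] out:-; in:-
Tick 5: [PARSE:P4(v=4,ok=F), VALIDATE:-, TRANSFORM:P3(v=0,ok=F), EMIT:P2(v=0,ok=F)] out:P1(v=0); in:P4
Emitted by tick 5: ['P1']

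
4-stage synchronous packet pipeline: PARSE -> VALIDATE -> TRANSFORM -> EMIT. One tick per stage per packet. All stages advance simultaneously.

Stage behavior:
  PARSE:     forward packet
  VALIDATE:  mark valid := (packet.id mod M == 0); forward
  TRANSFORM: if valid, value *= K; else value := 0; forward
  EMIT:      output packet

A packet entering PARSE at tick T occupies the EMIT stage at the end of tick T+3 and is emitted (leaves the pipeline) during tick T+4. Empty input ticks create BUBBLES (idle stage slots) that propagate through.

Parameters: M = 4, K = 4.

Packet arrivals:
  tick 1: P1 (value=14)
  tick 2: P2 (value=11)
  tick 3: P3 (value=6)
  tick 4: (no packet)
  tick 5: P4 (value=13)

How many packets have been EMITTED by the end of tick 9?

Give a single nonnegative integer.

Answer: 4

Derivation:
Tick 1: [PARSE:P1(v=14,ok=F), VALIDATE:-, TRANSFORM:-, EMIT:-] out:-; in:P1
Tick 2: [PARSE:P2(v=11,ok=F), VALIDATE:P1(v=14,ok=F), TRANSFORM:-, EMIT:-] out:-; in:P2
Tick 3: [PARSE:P3(v=6,ok=F), VALIDATE:P2(v=11,ok=F), TRANSFORM:P1(v=0,ok=F), EMIT:-] out:-; in:P3
Tick 4: [PARSE:-, VALIDATE:P3(v=6,ok=F), TRANSFORM:P2(v=0,ok=F), EMIT:P1(v=0,ok=F)] out:-; in:-
Tick 5: [PARSE:P4(v=13,ok=F), VALIDATE:-, TRANSFORM:P3(v=0,ok=F), EMIT:P2(v=0,ok=F)] out:P1(v=0); in:P4
Tick 6: [PARSE:-, VALIDATE:P4(v=13,ok=T), TRANSFORM:-, EMIT:P3(v=0,ok=F)] out:P2(v=0); in:-
Tick 7: [PARSE:-, VALIDATE:-, TRANSFORM:P4(v=52,ok=T), EMIT:-] out:P3(v=0); in:-
Tick 8: [PARSE:-, VALIDATE:-, TRANSFORM:-, EMIT:P4(v=52,ok=T)] out:-; in:-
Tick 9: [PARSE:-, VALIDATE:-, TRANSFORM:-, EMIT:-] out:P4(v=52); in:-
Emitted by tick 9: ['P1', 'P2', 'P3', 'P4']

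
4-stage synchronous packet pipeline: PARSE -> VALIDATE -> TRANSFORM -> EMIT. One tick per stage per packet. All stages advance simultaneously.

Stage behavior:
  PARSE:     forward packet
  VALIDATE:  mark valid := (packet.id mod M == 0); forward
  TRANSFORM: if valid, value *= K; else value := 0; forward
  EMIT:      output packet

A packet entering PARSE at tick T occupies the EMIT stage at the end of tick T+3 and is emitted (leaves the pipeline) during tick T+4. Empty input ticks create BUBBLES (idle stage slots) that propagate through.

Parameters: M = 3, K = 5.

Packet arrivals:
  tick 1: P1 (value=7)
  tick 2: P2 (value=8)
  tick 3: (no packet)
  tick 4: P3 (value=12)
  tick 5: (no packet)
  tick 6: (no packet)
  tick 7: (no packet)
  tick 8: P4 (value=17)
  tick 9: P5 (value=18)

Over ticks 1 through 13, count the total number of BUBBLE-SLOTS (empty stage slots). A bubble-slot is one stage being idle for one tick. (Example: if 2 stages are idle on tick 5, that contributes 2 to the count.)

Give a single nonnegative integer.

Answer: 32

Derivation:
Tick 1: [PARSE:P1(v=7,ok=F), VALIDATE:-, TRANSFORM:-, EMIT:-] out:-; bubbles=3
Tick 2: [PARSE:P2(v=8,ok=F), VALIDATE:P1(v=7,ok=F), TRANSFORM:-, EMIT:-] out:-; bubbles=2
Tick 3: [PARSE:-, VALIDATE:P2(v=8,ok=F), TRANSFORM:P1(v=0,ok=F), EMIT:-] out:-; bubbles=2
Tick 4: [PARSE:P3(v=12,ok=F), VALIDATE:-, TRANSFORM:P2(v=0,ok=F), EMIT:P1(v=0,ok=F)] out:-; bubbles=1
Tick 5: [PARSE:-, VALIDATE:P3(v=12,ok=T), TRANSFORM:-, EMIT:P2(v=0,ok=F)] out:P1(v=0); bubbles=2
Tick 6: [PARSE:-, VALIDATE:-, TRANSFORM:P3(v=60,ok=T), EMIT:-] out:P2(v=0); bubbles=3
Tick 7: [PARSE:-, VALIDATE:-, TRANSFORM:-, EMIT:P3(v=60,ok=T)] out:-; bubbles=3
Tick 8: [PARSE:P4(v=17,ok=F), VALIDATE:-, TRANSFORM:-, EMIT:-] out:P3(v=60); bubbles=3
Tick 9: [PARSE:P5(v=18,ok=F), VALIDATE:P4(v=17,ok=F), TRANSFORM:-, EMIT:-] out:-; bubbles=2
Tick 10: [PARSE:-, VALIDATE:P5(v=18,ok=F), TRANSFORM:P4(v=0,ok=F), EMIT:-] out:-; bubbles=2
Tick 11: [PARSE:-, VALIDATE:-, TRANSFORM:P5(v=0,ok=F), EMIT:P4(v=0,ok=F)] out:-; bubbles=2
Tick 12: [PARSE:-, VALIDATE:-, TRANSFORM:-, EMIT:P5(v=0,ok=F)] out:P4(v=0); bubbles=3
Tick 13: [PARSE:-, VALIDATE:-, TRANSFORM:-, EMIT:-] out:P5(v=0); bubbles=4
Total bubble-slots: 32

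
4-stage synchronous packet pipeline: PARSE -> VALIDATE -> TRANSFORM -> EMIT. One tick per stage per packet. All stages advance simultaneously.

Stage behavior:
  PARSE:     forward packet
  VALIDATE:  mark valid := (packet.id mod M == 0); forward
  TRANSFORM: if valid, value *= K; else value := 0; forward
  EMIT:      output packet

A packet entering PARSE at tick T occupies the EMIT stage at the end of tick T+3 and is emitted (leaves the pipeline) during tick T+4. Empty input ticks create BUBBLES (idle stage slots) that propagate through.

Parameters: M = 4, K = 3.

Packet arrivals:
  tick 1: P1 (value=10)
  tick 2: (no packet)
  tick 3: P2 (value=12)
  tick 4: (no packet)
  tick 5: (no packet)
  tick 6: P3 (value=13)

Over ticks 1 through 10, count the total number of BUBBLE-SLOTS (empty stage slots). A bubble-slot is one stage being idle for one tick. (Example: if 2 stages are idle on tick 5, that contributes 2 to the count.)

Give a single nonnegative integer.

Tick 1: [PARSE:P1(v=10,ok=F), VALIDATE:-, TRANSFORM:-, EMIT:-] out:-; bubbles=3
Tick 2: [PARSE:-, VALIDATE:P1(v=10,ok=F), TRANSFORM:-, EMIT:-] out:-; bubbles=3
Tick 3: [PARSE:P2(v=12,ok=F), VALIDATE:-, TRANSFORM:P1(v=0,ok=F), EMIT:-] out:-; bubbles=2
Tick 4: [PARSE:-, VALIDATE:P2(v=12,ok=F), TRANSFORM:-, EMIT:P1(v=0,ok=F)] out:-; bubbles=2
Tick 5: [PARSE:-, VALIDATE:-, TRANSFORM:P2(v=0,ok=F), EMIT:-] out:P1(v=0); bubbles=3
Tick 6: [PARSE:P3(v=13,ok=F), VALIDATE:-, TRANSFORM:-, EMIT:P2(v=0,ok=F)] out:-; bubbles=2
Tick 7: [PARSE:-, VALIDATE:P3(v=13,ok=F), TRANSFORM:-, EMIT:-] out:P2(v=0); bubbles=3
Tick 8: [PARSE:-, VALIDATE:-, TRANSFORM:P3(v=0,ok=F), EMIT:-] out:-; bubbles=3
Tick 9: [PARSE:-, VALIDATE:-, TRANSFORM:-, EMIT:P3(v=0,ok=F)] out:-; bubbles=3
Tick 10: [PARSE:-, VALIDATE:-, TRANSFORM:-, EMIT:-] out:P3(v=0); bubbles=4
Total bubble-slots: 28

Answer: 28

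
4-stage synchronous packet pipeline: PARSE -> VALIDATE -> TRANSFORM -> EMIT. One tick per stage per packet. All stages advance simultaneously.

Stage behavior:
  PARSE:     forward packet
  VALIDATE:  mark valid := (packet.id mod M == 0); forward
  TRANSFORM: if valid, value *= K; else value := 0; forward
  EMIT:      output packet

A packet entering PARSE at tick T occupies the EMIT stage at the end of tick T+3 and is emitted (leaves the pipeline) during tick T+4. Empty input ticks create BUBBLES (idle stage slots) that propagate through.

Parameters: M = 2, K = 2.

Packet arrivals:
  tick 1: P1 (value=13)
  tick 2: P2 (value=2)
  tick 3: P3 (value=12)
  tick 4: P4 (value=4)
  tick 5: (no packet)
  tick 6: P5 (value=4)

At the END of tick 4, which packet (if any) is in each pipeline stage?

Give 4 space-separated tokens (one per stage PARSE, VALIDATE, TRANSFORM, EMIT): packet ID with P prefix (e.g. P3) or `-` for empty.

Answer: P4 P3 P2 P1

Derivation:
Tick 1: [PARSE:P1(v=13,ok=F), VALIDATE:-, TRANSFORM:-, EMIT:-] out:-; in:P1
Tick 2: [PARSE:P2(v=2,ok=F), VALIDATE:P1(v=13,ok=F), TRANSFORM:-, EMIT:-] out:-; in:P2
Tick 3: [PARSE:P3(v=12,ok=F), VALIDATE:P2(v=2,ok=T), TRANSFORM:P1(v=0,ok=F), EMIT:-] out:-; in:P3
Tick 4: [PARSE:P4(v=4,ok=F), VALIDATE:P3(v=12,ok=F), TRANSFORM:P2(v=4,ok=T), EMIT:P1(v=0,ok=F)] out:-; in:P4
At end of tick 4: ['P4', 'P3', 'P2', 'P1']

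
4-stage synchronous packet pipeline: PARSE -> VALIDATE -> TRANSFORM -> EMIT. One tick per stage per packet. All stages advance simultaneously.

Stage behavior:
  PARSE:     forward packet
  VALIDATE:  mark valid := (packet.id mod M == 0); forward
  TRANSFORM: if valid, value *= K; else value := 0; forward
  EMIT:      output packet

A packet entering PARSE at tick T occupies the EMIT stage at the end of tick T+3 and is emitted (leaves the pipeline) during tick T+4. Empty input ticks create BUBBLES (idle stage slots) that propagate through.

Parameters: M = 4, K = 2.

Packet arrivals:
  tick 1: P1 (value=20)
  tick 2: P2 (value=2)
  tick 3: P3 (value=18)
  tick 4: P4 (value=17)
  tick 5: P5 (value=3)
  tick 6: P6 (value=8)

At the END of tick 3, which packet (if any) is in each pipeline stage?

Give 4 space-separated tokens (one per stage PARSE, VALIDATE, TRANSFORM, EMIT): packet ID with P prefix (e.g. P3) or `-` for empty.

Answer: P3 P2 P1 -

Derivation:
Tick 1: [PARSE:P1(v=20,ok=F), VALIDATE:-, TRANSFORM:-, EMIT:-] out:-; in:P1
Tick 2: [PARSE:P2(v=2,ok=F), VALIDATE:P1(v=20,ok=F), TRANSFORM:-, EMIT:-] out:-; in:P2
Tick 3: [PARSE:P3(v=18,ok=F), VALIDATE:P2(v=2,ok=F), TRANSFORM:P1(v=0,ok=F), EMIT:-] out:-; in:P3
At end of tick 3: ['P3', 'P2', 'P1', '-']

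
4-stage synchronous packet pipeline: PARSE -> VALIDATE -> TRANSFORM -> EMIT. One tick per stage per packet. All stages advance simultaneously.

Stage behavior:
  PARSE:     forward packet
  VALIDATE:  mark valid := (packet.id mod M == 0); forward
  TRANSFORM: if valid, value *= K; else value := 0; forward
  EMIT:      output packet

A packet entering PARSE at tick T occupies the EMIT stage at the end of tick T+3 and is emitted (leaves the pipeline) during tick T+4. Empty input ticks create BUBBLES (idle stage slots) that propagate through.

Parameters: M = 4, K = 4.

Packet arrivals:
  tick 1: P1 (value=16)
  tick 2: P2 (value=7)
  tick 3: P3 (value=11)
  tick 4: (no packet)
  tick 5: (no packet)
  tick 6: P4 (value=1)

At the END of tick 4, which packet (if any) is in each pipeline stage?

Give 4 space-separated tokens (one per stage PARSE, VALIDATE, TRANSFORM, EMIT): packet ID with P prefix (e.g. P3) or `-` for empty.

Tick 1: [PARSE:P1(v=16,ok=F), VALIDATE:-, TRANSFORM:-, EMIT:-] out:-; in:P1
Tick 2: [PARSE:P2(v=7,ok=F), VALIDATE:P1(v=16,ok=F), TRANSFORM:-, EMIT:-] out:-; in:P2
Tick 3: [PARSE:P3(v=11,ok=F), VALIDATE:P2(v=7,ok=F), TRANSFORM:P1(v=0,ok=F), EMIT:-] out:-; in:P3
Tick 4: [PARSE:-, VALIDATE:P3(v=11,ok=F), TRANSFORM:P2(v=0,ok=F), EMIT:P1(v=0,ok=F)] out:-; in:-
At end of tick 4: ['-', 'P3', 'P2', 'P1']

Answer: - P3 P2 P1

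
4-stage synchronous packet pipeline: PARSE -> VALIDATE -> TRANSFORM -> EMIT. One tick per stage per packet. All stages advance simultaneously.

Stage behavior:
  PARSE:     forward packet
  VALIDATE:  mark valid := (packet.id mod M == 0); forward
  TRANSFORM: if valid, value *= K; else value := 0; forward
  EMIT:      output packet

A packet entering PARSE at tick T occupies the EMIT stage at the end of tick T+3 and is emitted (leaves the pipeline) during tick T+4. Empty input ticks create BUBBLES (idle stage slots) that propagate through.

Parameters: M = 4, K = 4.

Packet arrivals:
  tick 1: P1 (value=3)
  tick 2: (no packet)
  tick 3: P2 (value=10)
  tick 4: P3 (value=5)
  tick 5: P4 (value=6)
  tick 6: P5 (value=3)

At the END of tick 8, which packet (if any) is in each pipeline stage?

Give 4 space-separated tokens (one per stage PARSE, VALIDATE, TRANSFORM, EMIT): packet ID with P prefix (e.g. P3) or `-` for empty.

Answer: - - P5 P4

Derivation:
Tick 1: [PARSE:P1(v=3,ok=F), VALIDATE:-, TRANSFORM:-, EMIT:-] out:-; in:P1
Tick 2: [PARSE:-, VALIDATE:P1(v=3,ok=F), TRANSFORM:-, EMIT:-] out:-; in:-
Tick 3: [PARSE:P2(v=10,ok=F), VALIDATE:-, TRANSFORM:P1(v=0,ok=F), EMIT:-] out:-; in:P2
Tick 4: [PARSE:P3(v=5,ok=F), VALIDATE:P2(v=10,ok=F), TRANSFORM:-, EMIT:P1(v=0,ok=F)] out:-; in:P3
Tick 5: [PARSE:P4(v=6,ok=F), VALIDATE:P3(v=5,ok=F), TRANSFORM:P2(v=0,ok=F), EMIT:-] out:P1(v=0); in:P4
Tick 6: [PARSE:P5(v=3,ok=F), VALIDATE:P4(v=6,ok=T), TRANSFORM:P3(v=0,ok=F), EMIT:P2(v=0,ok=F)] out:-; in:P5
Tick 7: [PARSE:-, VALIDATE:P5(v=3,ok=F), TRANSFORM:P4(v=24,ok=T), EMIT:P3(v=0,ok=F)] out:P2(v=0); in:-
Tick 8: [PARSE:-, VALIDATE:-, TRANSFORM:P5(v=0,ok=F), EMIT:P4(v=24,ok=T)] out:P3(v=0); in:-
At end of tick 8: ['-', '-', 'P5', 'P4']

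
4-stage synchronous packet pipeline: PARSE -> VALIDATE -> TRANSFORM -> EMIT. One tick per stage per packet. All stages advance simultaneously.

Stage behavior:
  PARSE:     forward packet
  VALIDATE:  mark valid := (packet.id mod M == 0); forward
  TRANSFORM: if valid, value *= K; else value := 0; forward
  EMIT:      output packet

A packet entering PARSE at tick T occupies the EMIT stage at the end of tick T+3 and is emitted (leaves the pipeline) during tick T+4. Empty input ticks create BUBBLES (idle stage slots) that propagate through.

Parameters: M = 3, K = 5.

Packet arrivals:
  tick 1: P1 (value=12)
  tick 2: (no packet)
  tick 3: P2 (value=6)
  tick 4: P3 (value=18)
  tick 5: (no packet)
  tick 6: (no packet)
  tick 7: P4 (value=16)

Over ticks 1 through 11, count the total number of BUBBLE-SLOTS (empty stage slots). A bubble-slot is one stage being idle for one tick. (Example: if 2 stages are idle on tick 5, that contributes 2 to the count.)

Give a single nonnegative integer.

Answer: 28

Derivation:
Tick 1: [PARSE:P1(v=12,ok=F), VALIDATE:-, TRANSFORM:-, EMIT:-] out:-; bubbles=3
Tick 2: [PARSE:-, VALIDATE:P1(v=12,ok=F), TRANSFORM:-, EMIT:-] out:-; bubbles=3
Tick 3: [PARSE:P2(v=6,ok=F), VALIDATE:-, TRANSFORM:P1(v=0,ok=F), EMIT:-] out:-; bubbles=2
Tick 4: [PARSE:P3(v=18,ok=F), VALIDATE:P2(v=6,ok=F), TRANSFORM:-, EMIT:P1(v=0,ok=F)] out:-; bubbles=1
Tick 5: [PARSE:-, VALIDATE:P3(v=18,ok=T), TRANSFORM:P2(v=0,ok=F), EMIT:-] out:P1(v=0); bubbles=2
Tick 6: [PARSE:-, VALIDATE:-, TRANSFORM:P3(v=90,ok=T), EMIT:P2(v=0,ok=F)] out:-; bubbles=2
Tick 7: [PARSE:P4(v=16,ok=F), VALIDATE:-, TRANSFORM:-, EMIT:P3(v=90,ok=T)] out:P2(v=0); bubbles=2
Tick 8: [PARSE:-, VALIDATE:P4(v=16,ok=F), TRANSFORM:-, EMIT:-] out:P3(v=90); bubbles=3
Tick 9: [PARSE:-, VALIDATE:-, TRANSFORM:P4(v=0,ok=F), EMIT:-] out:-; bubbles=3
Tick 10: [PARSE:-, VALIDATE:-, TRANSFORM:-, EMIT:P4(v=0,ok=F)] out:-; bubbles=3
Tick 11: [PARSE:-, VALIDATE:-, TRANSFORM:-, EMIT:-] out:P4(v=0); bubbles=4
Total bubble-slots: 28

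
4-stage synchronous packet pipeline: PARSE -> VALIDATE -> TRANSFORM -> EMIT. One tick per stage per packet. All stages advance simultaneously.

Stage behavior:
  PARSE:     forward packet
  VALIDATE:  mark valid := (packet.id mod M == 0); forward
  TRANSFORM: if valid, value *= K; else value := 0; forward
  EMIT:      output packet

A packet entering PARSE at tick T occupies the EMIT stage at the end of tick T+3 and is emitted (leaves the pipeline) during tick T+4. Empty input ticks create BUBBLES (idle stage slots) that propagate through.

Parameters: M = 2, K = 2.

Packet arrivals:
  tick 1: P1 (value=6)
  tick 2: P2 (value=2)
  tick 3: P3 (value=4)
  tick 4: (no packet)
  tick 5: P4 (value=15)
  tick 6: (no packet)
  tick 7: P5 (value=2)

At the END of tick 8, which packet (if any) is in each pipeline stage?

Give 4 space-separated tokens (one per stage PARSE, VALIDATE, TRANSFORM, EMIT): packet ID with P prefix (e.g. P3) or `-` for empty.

Answer: - P5 - P4

Derivation:
Tick 1: [PARSE:P1(v=6,ok=F), VALIDATE:-, TRANSFORM:-, EMIT:-] out:-; in:P1
Tick 2: [PARSE:P2(v=2,ok=F), VALIDATE:P1(v=6,ok=F), TRANSFORM:-, EMIT:-] out:-; in:P2
Tick 3: [PARSE:P3(v=4,ok=F), VALIDATE:P2(v=2,ok=T), TRANSFORM:P1(v=0,ok=F), EMIT:-] out:-; in:P3
Tick 4: [PARSE:-, VALIDATE:P3(v=4,ok=F), TRANSFORM:P2(v=4,ok=T), EMIT:P1(v=0,ok=F)] out:-; in:-
Tick 5: [PARSE:P4(v=15,ok=F), VALIDATE:-, TRANSFORM:P3(v=0,ok=F), EMIT:P2(v=4,ok=T)] out:P1(v=0); in:P4
Tick 6: [PARSE:-, VALIDATE:P4(v=15,ok=T), TRANSFORM:-, EMIT:P3(v=0,ok=F)] out:P2(v=4); in:-
Tick 7: [PARSE:P5(v=2,ok=F), VALIDATE:-, TRANSFORM:P4(v=30,ok=T), EMIT:-] out:P3(v=0); in:P5
Tick 8: [PARSE:-, VALIDATE:P5(v=2,ok=F), TRANSFORM:-, EMIT:P4(v=30,ok=T)] out:-; in:-
At end of tick 8: ['-', 'P5', '-', 'P4']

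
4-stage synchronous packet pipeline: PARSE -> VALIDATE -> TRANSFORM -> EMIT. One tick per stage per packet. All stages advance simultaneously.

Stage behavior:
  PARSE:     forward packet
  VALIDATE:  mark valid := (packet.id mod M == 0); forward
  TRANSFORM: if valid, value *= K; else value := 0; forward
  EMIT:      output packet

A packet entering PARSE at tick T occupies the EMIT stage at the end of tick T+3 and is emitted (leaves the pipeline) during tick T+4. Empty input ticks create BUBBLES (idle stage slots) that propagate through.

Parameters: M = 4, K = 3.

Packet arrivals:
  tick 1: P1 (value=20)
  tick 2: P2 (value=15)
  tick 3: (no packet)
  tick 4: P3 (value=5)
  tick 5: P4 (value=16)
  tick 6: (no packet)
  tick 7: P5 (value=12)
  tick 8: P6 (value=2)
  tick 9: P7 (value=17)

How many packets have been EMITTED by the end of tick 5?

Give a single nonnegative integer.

Answer: 1

Derivation:
Tick 1: [PARSE:P1(v=20,ok=F), VALIDATE:-, TRANSFORM:-, EMIT:-] out:-; in:P1
Tick 2: [PARSE:P2(v=15,ok=F), VALIDATE:P1(v=20,ok=F), TRANSFORM:-, EMIT:-] out:-; in:P2
Tick 3: [PARSE:-, VALIDATE:P2(v=15,ok=F), TRANSFORM:P1(v=0,ok=F), EMIT:-] out:-; in:-
Tick 4: [PARSE:P3(v=5,ok=F), VALIDATE:-, TRANSFORM:P2(v=0,ok=F), EMIT:P1(v=0,ok=F)] out:-; in:P3
Tick 5: [PARSE:P4(v=16,ok=F), VALIDATE:P3(v=5,ok=F), TRANSFORM:-, EMIT:P2(v=0,ok=F)] out:P1(v=0); in:P4
Emitted by tick 5: ['P1']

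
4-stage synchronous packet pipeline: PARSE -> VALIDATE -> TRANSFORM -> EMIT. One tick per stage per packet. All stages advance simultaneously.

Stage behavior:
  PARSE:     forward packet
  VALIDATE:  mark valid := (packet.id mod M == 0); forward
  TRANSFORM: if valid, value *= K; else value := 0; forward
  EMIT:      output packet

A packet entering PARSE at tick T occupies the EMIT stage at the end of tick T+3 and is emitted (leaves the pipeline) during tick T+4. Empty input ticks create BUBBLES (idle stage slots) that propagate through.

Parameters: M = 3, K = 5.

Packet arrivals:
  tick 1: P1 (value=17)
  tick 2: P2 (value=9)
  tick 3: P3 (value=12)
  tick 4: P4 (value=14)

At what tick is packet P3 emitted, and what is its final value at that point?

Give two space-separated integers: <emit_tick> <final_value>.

Answer: 7 60

Derivation:
Tick 1: [PARSE:P1(v=17,ok=F), VALIDATE:-, TRANSFORM:-, EMIT:-] out:-; in:P1
Tick 2: [PARSE:P2(v=9,ok=F), VALIDATE:P1(v=17,ok=F), TRANSFORM:-, EMIT:-] out:-; in:P2
Tick 3: [PARSE:P3(v=12,ok=F), VALIDATE:P2(v=9,ok=F), TRANSFORM:P1(v=0,ok=F), EMIT:-] out:-; in:P3
Tick 4: [PARSE:P4(v=14,ok=F), VALIDATE:P3(v=12,ok=T), TRANSFORM:P2(v=0,ok=F), EMIT:P1(v=0,ok=F)] out:-; in:P4
Tick 5: [PARSE:-, VALIDATE:P4(v=14,ok=F), TRANSFORM:P3(v=60,ok=T), EMIT:P2(v=0,ok=F)] out:P1(v=0); in:-
Tick 6: [PARSE:-, VALIDATE:-, TRANSFORM:P4(v=0,ok=F), EMIT:P3(v=60,ok=T)] out:P2(v=0); in:-
Tick 7: [PARSE:-, VALIDATE:-, TRANSFORM:-, EMIT:P4(v=0,ok=F)] out:P3(v=60); in:-
Tick 8: [PARSE:-, VALIDATE:-, TRANSFORM:-, EMIT:-] out:P4(v=0); in:-
P3: arrives tick 3, valid=True (id=3, id%3=0), emit tick 7, final value 60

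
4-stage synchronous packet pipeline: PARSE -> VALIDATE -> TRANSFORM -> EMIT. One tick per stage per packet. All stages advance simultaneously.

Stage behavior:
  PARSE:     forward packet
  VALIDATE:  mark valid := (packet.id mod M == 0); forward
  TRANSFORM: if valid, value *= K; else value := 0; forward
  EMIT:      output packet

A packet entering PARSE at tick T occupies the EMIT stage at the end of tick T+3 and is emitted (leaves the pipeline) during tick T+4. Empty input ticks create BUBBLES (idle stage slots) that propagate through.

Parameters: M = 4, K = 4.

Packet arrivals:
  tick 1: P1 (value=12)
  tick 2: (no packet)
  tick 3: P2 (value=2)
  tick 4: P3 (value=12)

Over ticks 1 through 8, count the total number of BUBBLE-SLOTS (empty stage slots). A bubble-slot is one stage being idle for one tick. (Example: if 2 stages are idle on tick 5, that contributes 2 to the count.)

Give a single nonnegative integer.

Tick 1: [PARSE:P1(v=12,ok=F), VALIDATE:-, TRANSFORM:-, EMIT:-] out:-; bubbles=3
Tick 2: [PARSE:-, VALIDATE:P1(v=12,ok=F), TRANSFORM:-, EMIT:-] out:-; bubbles=3
Tick 3: [PARSE:P2(v=2,ok=F), VALIDATE:-, TRANSFORM:P1(v=0,ok=F), EMIT:-] out:-; bubbles=2
Tick 4: [PARSE:P3(v=12,ok=F), VALIDATE:P2(v=2,ok=F), TRANSFORM:-, EMIT:P1(v=0,ok=F)] out:-; bubbles=1
Tick 5: [PARSE:-, VALIDATE:P3(v=12,ok=F), TRANSFORM:P2(v=0,ok=F), EMIT:-] out:P1(v=0); bubbles=2
Tick 6: [PARSE:-, VALIDATE:-, TRANSFORM:P3(v=0,ok=F), EMIT:P2(v=0,ok=F)] out:-; bubbles=2
Tick 7: [PARSE:-, VALIDATE:-, TRANSFORM:-, EMIT:P3(v=0,ok=F)] out:P2(v=0); bubbles=3
Tick 8: [PARSE:-, VALIDATE:-, TRANSFORM:-, EMIT:-] out:P3(v=0); bubbles=4
Total bubble-slots: 20

Answer: 20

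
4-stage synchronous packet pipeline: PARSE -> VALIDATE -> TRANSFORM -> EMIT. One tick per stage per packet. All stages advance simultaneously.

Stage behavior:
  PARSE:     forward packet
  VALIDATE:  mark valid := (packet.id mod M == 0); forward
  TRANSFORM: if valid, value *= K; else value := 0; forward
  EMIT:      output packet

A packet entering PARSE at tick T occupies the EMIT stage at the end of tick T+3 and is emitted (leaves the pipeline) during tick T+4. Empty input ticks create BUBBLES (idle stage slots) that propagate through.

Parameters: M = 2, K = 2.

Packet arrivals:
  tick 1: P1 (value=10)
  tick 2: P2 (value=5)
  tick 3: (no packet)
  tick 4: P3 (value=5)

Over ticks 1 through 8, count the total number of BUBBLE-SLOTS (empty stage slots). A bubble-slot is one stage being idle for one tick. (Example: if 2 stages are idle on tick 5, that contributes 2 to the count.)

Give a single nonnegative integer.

Answer: 20

Derivation:
Tick 1: [PARSE:P1(v=10,ok=F), VALIDATE:-, TRANSFORM:-, EMIT:-] out:-; bubbles=3
Tick 2: [PARSE:P2(v=5,ok=F), VALIDATE:P1(v=10,ok=F), TRANSFORM:-, EMIT:-] out:-; bubbles=2
Tick 3: [PARSE:-, VALIDATE:P2(v=5,ok=T), TRANSFORM:P1(v=0,ok=F), EMIT:-] out:-; bubbles=2
Tick 4: [PARSE:P3(v=5,ok=F), VALIDATE:-, TRANSFORM:P2(v=10,ok=T), EMIT:P1(v=0,ok=F)] out:-; bubbles=1
Tick 5: [PARSE:-, VALIDATE:P3(v=5,ok=F), TRANSFORM:-, EMIT:P2(v=10,ok=T)] out:P1(v=0); bubbles=2
Tick 6: [PARSE:-, VALIDATE:-, TRANSFORM:P3(v=0,ok=F), EMIT:-] out:P2(v=10); bubbles=3
Tick 7: [PARSE:-, VALIDATE:-, TRANSFORM:-, EMIT:P3(v=0,ok=F)] out:-; bubbles=3
Tick 8: [PARSE:-, VALIDATE:-, TRANSFORM:-, EMIT:-] out:P3(v=0); bubbles=4
Total bubble-slots: 20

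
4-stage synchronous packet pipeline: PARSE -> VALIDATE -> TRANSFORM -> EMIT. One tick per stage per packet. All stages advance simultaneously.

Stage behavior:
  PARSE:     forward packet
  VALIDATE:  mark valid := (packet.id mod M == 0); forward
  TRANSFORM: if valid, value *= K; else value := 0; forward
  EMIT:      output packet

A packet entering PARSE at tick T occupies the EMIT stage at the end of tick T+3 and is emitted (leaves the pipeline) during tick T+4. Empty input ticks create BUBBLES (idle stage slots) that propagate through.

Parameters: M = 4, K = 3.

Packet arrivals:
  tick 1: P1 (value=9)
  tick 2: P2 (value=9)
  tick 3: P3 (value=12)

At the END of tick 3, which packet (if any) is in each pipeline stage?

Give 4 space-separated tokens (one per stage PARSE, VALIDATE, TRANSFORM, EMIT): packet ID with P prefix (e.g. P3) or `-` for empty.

Answer: P3 P2 P1 -

Derivation:
Tick 1: [PARSE:P1(v=9,ok=F), VALIDATE:-, TRANSFORM:-, EMIT:-] out:-; in:P1
Tick 2: [PARSE:P2(v=9,ok=F), VALIDATE:P1(v=9,ok=F), TRANSFORM:-, EMIT:-] out:-; in:P2
Tick 3: [PARSE:P3(v=12,ok=F), VALIDATE:P2(v=9,ok=F), TRANSFORM:P1(v=0,ok=F), EMIT:-] out:-; in:P3
At end of tick 3: ['P3', 'P2', 'P1', '-']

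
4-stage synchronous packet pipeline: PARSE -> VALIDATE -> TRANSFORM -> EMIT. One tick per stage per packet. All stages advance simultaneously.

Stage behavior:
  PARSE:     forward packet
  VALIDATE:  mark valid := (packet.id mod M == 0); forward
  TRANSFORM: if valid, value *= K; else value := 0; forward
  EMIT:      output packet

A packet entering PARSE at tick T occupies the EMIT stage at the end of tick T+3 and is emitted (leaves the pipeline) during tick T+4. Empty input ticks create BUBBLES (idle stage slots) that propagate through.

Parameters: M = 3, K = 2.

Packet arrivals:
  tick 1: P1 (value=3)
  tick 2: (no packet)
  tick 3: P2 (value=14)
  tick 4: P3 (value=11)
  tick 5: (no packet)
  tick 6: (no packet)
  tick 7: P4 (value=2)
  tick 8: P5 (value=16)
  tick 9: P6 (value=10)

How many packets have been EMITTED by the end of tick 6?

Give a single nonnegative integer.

Tick 1: [PARSE:P1(v=3,ok=F), VALIDATE:-, TRANSFORM:-, EMIT:-] out:-; in:P1
Tick 2: [PARSE:-, VALIDATE:P1(v=3,ok=F), TRANSFORM:-, EMIT:-] out:-; in:-
Tick 3: [PARSE:P2(v=14,ok=F), VALIDATE:-, TRANSFORM:P1(v=0,ok=F), EMIT:-] out:-; in:P2
Tick 4: [PARSE:P3(v=11,ok=F), VALIDATE:P2(v=14,ok=F), TRANSFORM:-, EMIT:P1(v=0,ok=F)] out:-; in:P3
Tick 5: [PARSE:-, VALIDATE:P3(v=11,ok=T), TRANSFORM:P2(v=0,ok=F), EMIT:-] out:P1(v=0); in:-
Tick 6: [PARSE:-, VALIDATE:-, TRANSFORM:P3(v=22,ok=T), EMIT:P2(v=0,ok=F)] out:-; in:-
Emitted by tick 6: ['P1']

Answer: 1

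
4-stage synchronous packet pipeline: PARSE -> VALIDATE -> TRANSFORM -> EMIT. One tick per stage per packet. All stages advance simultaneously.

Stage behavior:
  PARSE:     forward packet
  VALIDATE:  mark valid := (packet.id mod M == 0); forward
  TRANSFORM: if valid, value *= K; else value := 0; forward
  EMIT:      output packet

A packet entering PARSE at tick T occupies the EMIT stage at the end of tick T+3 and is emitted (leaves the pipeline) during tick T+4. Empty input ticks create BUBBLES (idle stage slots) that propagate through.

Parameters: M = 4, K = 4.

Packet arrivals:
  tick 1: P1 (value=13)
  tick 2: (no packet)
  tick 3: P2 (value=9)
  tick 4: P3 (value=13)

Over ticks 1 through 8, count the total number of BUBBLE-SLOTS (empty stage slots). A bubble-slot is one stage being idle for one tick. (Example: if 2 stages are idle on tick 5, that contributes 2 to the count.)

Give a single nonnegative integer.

Tick 1: [PARSE:P1(v=13,ok=F), VALIDATE:-, TRANSFORM:-, EMIT:-] out:-; bubbles=3
Tick 2: [PARSE:-, VALIDATE:P1(v=13,ok=F), TRANSFORM:-, EMIT:-] out:-; bubbles=3
Tick 3: [PARSE:P2(v=9,ok=F), VALIDATE:-, TRANSFORM:P1(v=0,ok=F), EMIT:-] out:-; bubbles=2
Tick 4: [PARSE:P3(v=13,ok=F), VALIDATE:P2(v=9,ok=F), TRANSFORM:-, EMIT:P1(v=0,ok=F)] out:-; bubbles=1
Tick 5: [PARSE:-, VALIDATE:P3(v=13,ok=F), TRANSFORM:P2(v=0,ok=F), EMIT:-] out:P1(v=0); bubbles=2
Tick 6: [PARSE:-, VALIDATE:-, TRANSFORM:P3(v=0,ok=F), EMIT:P2(v=0,ok=F)] out:-; bubbles=2
Tick 7: [PARSE:-, VALIDATE:-, TRANSFORM:-, EMIT:P3(v=0,ok=F)] out:P2(v=0); bubbles=3
Tick 8: [PARSE:-, VALIDATE:-, TRANSFORM:-, EMIT:-] out:P3(v=0); bubbles=4
Total bubble-slots: 20

Answer: 20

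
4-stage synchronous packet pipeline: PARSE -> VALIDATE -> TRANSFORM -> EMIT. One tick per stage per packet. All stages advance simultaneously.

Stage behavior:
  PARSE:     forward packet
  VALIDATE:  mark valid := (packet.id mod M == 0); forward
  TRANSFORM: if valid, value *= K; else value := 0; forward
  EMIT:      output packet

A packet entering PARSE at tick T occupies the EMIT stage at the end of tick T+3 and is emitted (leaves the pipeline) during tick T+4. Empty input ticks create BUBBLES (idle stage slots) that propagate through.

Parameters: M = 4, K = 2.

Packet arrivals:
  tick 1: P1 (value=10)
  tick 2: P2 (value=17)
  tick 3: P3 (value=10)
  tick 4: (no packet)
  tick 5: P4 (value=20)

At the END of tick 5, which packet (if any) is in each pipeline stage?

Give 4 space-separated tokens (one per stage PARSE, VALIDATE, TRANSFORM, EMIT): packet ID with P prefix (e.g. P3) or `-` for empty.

Answer: P4 - P3 P2

Derivation:
Tick 1: [PARSE:P1(v=10,ok=F), VALIDATE:-, TRANSFORM:-, EMIT:-] out:-; in:P1
Tick 2: [PARSE:P2(v=17,ok=F), VALIDATE:P1(v=10,ok=F), TRANSFORM:-, EMIT:-] out:-; in:P2
Tick 3: [PARSE:P3(v=10,ok=F), VALIDATE:P2(v=17,ok=F), TRANSFORM:P1(v=0,ok=F), EMIT:-] out:-; in:P3
Tick 4: [PARSE:-, VALIDATE:P3(v=10,ok=F), TRANSFORM:P2(v=0,ok=F), EMIT:P1(v=0,ok=F)] out:-; in:-
Tick 5: [PARSE:P4(v=20,ok=F), VALIDATE:-, TRANSFORM:P3(v=0,ok=F), EMIT:P2(v=0,ok=F)] out:P1(v=0); in:P4
At end of tick 5: ['P4', '-', 'P3', 'P2']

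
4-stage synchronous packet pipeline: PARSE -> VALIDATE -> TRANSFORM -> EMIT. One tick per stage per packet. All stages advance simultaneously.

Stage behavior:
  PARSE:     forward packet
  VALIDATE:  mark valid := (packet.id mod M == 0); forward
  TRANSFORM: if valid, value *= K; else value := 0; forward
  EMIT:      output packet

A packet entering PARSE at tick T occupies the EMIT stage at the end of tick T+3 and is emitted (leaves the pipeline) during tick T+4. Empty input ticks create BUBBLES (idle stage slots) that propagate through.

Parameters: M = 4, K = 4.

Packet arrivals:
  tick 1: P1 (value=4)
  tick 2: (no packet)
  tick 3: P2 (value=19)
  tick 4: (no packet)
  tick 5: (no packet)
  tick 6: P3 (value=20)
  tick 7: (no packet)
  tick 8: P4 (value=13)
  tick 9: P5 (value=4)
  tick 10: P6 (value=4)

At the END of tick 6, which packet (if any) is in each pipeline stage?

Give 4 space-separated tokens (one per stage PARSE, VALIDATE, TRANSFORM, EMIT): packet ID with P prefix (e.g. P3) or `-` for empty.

Answer: P3 - - P2

Derivation:
Tick 1: [PARSE:P1(v=4,ok=F), VALIDATE:-, TRANSFORM:-, EMIT:-] out:-; in:P1
Tick 2: [PARSE:-, VALIDATE:P1(v=4,ok=F), TRANSFORM:-, EMIT:-] out:-; in:-
Tick 3: [PARSE:P2(v=19,ok=F), VALIDATE:-, TRANSFORM:P1(v=0,ok=F), EMIT:-] out:-; in:P2
Tick 4: [PARSE:-, VALIDATE:P2(v=19,ok=F), TRANSFORM:-, EMIT:P1(v=0,ok=F)] out:-; in:-
Tick 5: [PARSE:-, VALIDATE:-, TRANSFORM:P2(v=0,ok=F), EMIT:-] out:P1(v=0); in:-
Tick 6: [PARSE:P3(v=20,ok=F), VALIDATE:-, TRANSFORM:-, EMIT:P2(v=0,ok=F)] out:-; in:P3
At end of tick 6: ['P3', '-', '-', 'P2']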